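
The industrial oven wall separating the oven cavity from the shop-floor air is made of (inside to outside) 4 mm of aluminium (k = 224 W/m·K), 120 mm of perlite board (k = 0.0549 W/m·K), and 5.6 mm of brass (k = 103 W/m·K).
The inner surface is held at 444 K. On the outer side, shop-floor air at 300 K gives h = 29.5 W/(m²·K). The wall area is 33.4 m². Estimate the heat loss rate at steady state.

Q ≈ 2170 W

Using the resistance-network approach (series):
R_aluminium = L/(kA) = 0.004/(224×33.4) = 5.346×10^-7 K/W
R_perlite board = L/(kA) = 0.12/(0.0549×33.4) = 0.06544 K/W
R_brass = L/(kA) = 0.0056/(103×33.4) = 1.628×10^-6 K/W
R_outer film = 1/(h_o·A) = 1/(29.5×33.4) = 0.001015 K/W
R_total = 0.06646 K/W
Q = ΔT / R_total = 144 / 0.06646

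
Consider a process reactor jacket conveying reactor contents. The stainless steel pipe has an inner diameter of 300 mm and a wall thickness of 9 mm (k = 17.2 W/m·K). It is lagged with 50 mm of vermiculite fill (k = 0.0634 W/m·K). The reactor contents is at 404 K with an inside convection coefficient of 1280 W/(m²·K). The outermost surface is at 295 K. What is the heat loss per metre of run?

For a radial system each layer contributes R = ln(r_out/r_in)/(2πkL); films add R = 1/(hA).
R_inner film = 1/(h_i·2πr₁L) = 1/(1280×2π×0.15×1) = 8.289×10^-4 K/W
R_stainless steel pipe wall = ln(159/150)/(2π×17.2×1) = 5.392×10^-4 K/W
R_vermiculite fill = ln(209/159)/(2π×0.0634×1) = 0.6864 K/W
R_total = 0.6878 K/W
Q = ΔT/R_total = 109/0.6878

q′ ≈ 158 W/m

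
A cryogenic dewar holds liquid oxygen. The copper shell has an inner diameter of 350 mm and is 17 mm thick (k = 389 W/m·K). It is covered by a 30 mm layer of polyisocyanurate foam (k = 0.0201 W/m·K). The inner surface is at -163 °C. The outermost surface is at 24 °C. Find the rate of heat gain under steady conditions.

Q ≈ 67.1 W

Each spherical layer contributes R = (1/r_i − 1/r_o)/(4πk):
R_copper shell = (1/0.175 − 1/0.192)/(4π×389) = 1.035×10^-4 K/W
R_polyisocyanurate foam = (1/0.192 − 1/0.222)/(4π×0.0201) = 2.787 K/W
R_total = 2.787 K/W
Q = ΔT/R_total = 187/2.787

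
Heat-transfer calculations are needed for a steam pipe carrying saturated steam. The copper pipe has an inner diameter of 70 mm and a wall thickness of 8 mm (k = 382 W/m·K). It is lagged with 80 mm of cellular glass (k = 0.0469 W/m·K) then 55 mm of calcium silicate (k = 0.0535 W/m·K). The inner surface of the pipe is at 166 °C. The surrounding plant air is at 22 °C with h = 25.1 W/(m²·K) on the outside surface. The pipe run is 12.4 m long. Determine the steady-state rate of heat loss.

Q ≈ 380 W

Radial resistances (cylindrical: R_cond = ln(r_o/r_i)/(2πkL), R_conv = 1/(h·2πrL)):
R_copper pipe wall = ln(43/35)/(2π×382×12.4) = 6.917×10^-6 K/W
R_cellular glass = ln(123/43)/(2π×0.0469×12.4) = 0.2876 K/W
R_calcium silicate = ln(178/123)/(2π×0.0535×12.4) = 0.08867 K/W
R_outer film = 1/(h_o·2πr_oL) = 1/(25.1×2π×0.178×12.4) = 0.002873 K/W
R_total = 0.3792 K/W
Q = ΔT/R_total = 144/0.3792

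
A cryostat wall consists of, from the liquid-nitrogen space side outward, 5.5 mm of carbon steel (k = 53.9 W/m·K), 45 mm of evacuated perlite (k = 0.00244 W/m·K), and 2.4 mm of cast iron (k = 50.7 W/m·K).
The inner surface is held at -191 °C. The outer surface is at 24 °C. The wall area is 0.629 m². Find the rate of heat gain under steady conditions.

Q ≈ 7.33 W

Using the resistance-network approach (series):
R_carbon steel = L/(kA) = 0.0055/(53.9×0.629) = 1.622×10^-4 K/W
R_evacuated perlite = L/(kA) = 0.045/(0.00244×0.629) = 29.32 K/W
R_cast iron = L/(kA) = 0.0024/(50.7×0.629) = 7.526×10^-5 K/W
R_total = 29.32 K/W
Q = ΔT / R_total = 215 / 29.32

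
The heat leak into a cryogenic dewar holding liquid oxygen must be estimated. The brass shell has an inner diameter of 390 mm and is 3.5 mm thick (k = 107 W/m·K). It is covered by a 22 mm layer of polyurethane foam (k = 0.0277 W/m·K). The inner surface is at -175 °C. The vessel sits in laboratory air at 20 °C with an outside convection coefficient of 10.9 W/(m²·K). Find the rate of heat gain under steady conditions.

Q ≈ 122 W

Radial (spherical) resistances in series:
R_brass shell = (1/0.195 − 1/0.1985)/(4π×107) = 6.725×10^-5 K/W
R_polyurethane foam = (1/0.1985 − 1/0.2205)/(4π×0.0277) = 1.444 K/W
R_outer film = 1/(h·4πr_o²) = 1/(10.9×4π×0.2205²) = 0.1502 K/W
R_total = 1.594 K/W
Q = ΔT/R_total = 195/1.594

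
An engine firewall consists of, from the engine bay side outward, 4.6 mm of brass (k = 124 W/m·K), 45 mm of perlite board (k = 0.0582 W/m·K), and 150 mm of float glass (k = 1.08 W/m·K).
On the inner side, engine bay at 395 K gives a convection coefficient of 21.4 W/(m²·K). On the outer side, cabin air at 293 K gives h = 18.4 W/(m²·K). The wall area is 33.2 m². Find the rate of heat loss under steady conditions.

Q ≈ 3340 W

Series thermal resistances:
R_inner film = 1/(h_i·A) = 1/(21.4×33.2) = 0.001407 K/W
R_brass = L/(kA) = 0.0046/(124×33.2) = 1.117×10^-6 K/W
R_perlite board = L/(kA) = 0.045/(0.0582×33.2) = 0.02329 K/W
R_float glass = L/(kA) = 0.15/(1.08×33.2) = 0.004183 K/W
R_outer film = 1/(h_o·A) = 1/(18.4×33.2) = 0.001637 K/W
R_total = 0.03052 K/W
Q = ΔT / R_total = 102 / 0.03052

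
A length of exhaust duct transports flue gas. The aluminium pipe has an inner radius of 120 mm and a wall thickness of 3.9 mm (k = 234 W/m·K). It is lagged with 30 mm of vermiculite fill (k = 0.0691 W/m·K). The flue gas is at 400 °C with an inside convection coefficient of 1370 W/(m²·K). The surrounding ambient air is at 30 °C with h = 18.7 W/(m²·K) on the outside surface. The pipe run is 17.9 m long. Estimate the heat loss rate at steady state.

For a radial system each layer contributes R = ln(r_out/r_in)/(2πkL); films add R = 1/(hA).
R_inner film = 1/(h_i·2πr₁L) = 1/(1370×2π×0.12×17.9) = 5.408×10^-5 K/W
R_aluminium pipe wall = ln(123.9/120)/(2π×234×17.9) = 1.215×10^-6 K/W
R_vermiculite fill = ln(153.9/123.9)/(2π×0.0691×17.9) = 0.0279 K/W
R_outer film = 1/(h_o·2πr_oL) = 1/(18.7×2π×0.1539×17.9) = 0.003089 K/W
R_total = 0.03104 K/W
Q = ΔT/R_total = 370/0.03104

Q ≈ 11900 W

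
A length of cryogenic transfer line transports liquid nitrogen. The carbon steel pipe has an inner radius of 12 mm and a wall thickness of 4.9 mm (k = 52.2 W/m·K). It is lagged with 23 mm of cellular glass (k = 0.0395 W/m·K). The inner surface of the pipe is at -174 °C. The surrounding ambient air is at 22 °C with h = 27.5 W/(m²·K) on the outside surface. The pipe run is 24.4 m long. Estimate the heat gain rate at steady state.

Cylindrical conduction, so R = ln(r₂/r₁)/(2πkL) per layer, in series:
R_carbon steel pipe wall = ln(16.9/12)/(2π×52.2×24.4) = 4.279×10^-5 K/W
R_cellular glass = ln(39.9/16.9)/(2π×0.0395×24.4) = 0.1419 K/W
R_outer film = 1/(h_o·2πr_oL) = 1/(27.5×2π×0.0399×24.4) = 0.005945 K/W
R_total = 0.1478 K/W
Q = ΔT/R_total = 196/0.1478

Q ≈ 1330 W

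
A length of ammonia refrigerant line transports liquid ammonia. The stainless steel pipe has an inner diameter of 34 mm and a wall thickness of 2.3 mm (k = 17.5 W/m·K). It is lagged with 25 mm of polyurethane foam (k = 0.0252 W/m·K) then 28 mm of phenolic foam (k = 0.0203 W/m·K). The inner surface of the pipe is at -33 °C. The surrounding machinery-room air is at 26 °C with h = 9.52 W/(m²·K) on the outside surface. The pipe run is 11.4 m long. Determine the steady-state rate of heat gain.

Cylindrical conduction, so R = ln(r₂/r₁)/(2πkL) per layer, in series:
R_stainless steel pipe wall = ln(19.3/17)/(2π×17.5×11.4) = 1.012×10^-4 K/W
R_polyurethane foam = ln(44.3/19.3)/(2π×0.0252×11.4) = 0.4603 K/W
R_phenolic foam = ln(72.3/44.3)/(2π×0.0203×11.4) = 0.3369 K/W
R_outer film = 1/(h_o·2πr_oL) = 1/(9.52×2π×0.0723×11.4) = 0.02028 K/W
R_total = 0.8176 K/W
Q = ΔT/R_total = 59/0.8176

Q ≈ 72.2 W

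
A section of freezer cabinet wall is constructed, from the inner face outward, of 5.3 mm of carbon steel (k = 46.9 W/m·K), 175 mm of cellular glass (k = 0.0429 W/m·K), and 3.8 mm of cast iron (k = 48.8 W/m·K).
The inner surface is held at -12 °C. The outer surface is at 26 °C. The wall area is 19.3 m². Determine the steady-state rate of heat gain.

Treating each layer as a thermal resistance in series:
R_carbon steel = L/(kA) = 0.0053/(46.9×19.3) = 5.855×10^-6 K/W
R_cellular glass = L/(kA) = 0.175/(0.0429×19.3) = 0.2114 K/W
R_cast iron = L/(kA) = 0.0038/(48.8×19.3) = 4.035×10^-6 K/W
R_total = 0.2114 K/W
Q = ΔT / R_total = 38 / 0.2114

Q ≈ 180 W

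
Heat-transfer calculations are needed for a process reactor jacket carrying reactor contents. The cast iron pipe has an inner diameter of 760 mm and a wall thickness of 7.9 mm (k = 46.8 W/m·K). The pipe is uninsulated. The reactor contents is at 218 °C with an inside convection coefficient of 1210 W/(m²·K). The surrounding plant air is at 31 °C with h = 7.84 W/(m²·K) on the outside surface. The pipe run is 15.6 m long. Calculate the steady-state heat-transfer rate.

Q ≈ 55300 W

Treating each annulus and film as a series resistance:
R_inner film = 1/(h_i·2πr₁L) = 1/(1210×2π×0.38×15.6) = 2.219×10^-5 K/W
R_cast iron pipe wall = ln(387.9/380)/(2π×46.8×15.6) = 4.486×10^-6 K/W
R_outer film = 1/(h_o·2πr_oL) = 1/(7.84×2π×0.3879×15.6) = 0.003355 K/W
R_total = 0.003381 K/W
Q = ΔT/R_total = 187/0.003381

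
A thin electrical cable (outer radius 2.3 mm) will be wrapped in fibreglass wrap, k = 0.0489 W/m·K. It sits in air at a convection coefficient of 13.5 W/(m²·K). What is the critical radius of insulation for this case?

For a cylinder r_cr = k/h = 0.0489/13.5
r_cr = 3.62 mm; since the bare radius (2.3 mm) is below r_cr, adding a thin layer of insulation will *increase* heat loss.

r_cr ≈ 3.62 mm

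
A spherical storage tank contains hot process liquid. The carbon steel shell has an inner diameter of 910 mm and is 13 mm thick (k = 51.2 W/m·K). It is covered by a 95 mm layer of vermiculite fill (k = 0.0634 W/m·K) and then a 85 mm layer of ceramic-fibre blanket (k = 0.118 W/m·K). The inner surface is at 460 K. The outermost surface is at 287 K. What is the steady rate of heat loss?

Q ≈ 284 W

Each spherical layer contributes R = (1/r_i − 1/r_o)/(4πk):
R_carbon steel shell = (1/0.455 − 1/0.468)/(4π×51.2) = 9.489×10^-5 K/W
R_vermiculite fill = (1/0.468 − 1/0.563)/(4π×0.0634) = 0.4526 K/W
R_ceramic-fibre blanket = (1/0.563 − 1/0.648)/(4π×0.118) = 0.1571 K/W
R_total = 0.6098 K/W
Q = ΔT/R_total = 173/0.6098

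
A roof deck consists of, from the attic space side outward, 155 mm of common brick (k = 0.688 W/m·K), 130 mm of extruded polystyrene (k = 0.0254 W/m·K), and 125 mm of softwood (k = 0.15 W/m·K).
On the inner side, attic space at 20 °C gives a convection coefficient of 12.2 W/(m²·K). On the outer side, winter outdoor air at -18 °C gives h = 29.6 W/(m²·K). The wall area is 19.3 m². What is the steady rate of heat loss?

Q ≈ 117 W

Using the resistance-network approach (series):
R_inner film = 1/(h_i·A) = 1/(12.2×19.3) = 0.004247 K/W
R_common brick = L/(kA) = 0.155/(0.688×19.3) = 0.01167 K/W
R_extruded polystyrene = L/(kA) = 0.13/(0.0254×19.3) = 0.2652 K/W
R_softwood = L/(kA) = 0.125/(0.15×19.3) = 0.04318 K/W
R_outer film = 1/(h_o·A) = 1/(29.6×19.3) = 0.00175 K/W
R_total = 0.326 K/W
Q = ΔT / R_total = 38 / 0.326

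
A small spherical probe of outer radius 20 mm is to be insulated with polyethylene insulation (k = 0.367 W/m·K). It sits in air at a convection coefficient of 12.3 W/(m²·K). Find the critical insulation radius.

r_cr ≈ 59.7 mm

For a sphere r_cr = 2k/h = 2×0.367/12.3
r_cr = 59.7 mm; since the bare radius (20 mm) is below r_cr, adding a thin layer of insulation will *increase* heat loss.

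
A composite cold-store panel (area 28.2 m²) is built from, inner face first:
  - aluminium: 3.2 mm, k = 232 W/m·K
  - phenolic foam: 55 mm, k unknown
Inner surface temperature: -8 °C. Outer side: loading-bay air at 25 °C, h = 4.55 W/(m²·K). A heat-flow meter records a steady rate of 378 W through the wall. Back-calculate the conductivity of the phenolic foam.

Series thermal resistances:
R_aluminium = L/(kA) = 0.0032/(232×28.2) = 4.891×10^-7 K/W
R_outer film = 1/(h_o·A) = 1/(4.55×28.2) = 0.007794 K/W
Sum of known resistances R_other = 0.007794 K/W
Total R = ΔT/Q = 33/378 = 0.0873 K/W
R_phenolic foam = R_total − R_other = 0.07951 K/W
k = L/(R·A) = 0.055/(0.07951×28.2)

k ≈ 0.0245 W/(m·K)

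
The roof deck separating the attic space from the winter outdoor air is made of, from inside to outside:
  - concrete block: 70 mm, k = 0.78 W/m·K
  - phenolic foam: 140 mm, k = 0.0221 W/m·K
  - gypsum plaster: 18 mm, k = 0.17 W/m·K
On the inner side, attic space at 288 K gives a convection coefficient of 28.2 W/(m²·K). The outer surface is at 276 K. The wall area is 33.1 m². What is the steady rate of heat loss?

Thermal resistances in series:
R_inner film = 1/(h_i·A) = 1/(28.2×33.1) = 0.001071 K/W
R_concrete block = L/(kA) = 0.07/(0.78×33.1) = 0.002711 K/W
R_phenolic foam = L/(kA) = 0.14/(0.0221×33.1) = 0.1914 K/W
R_gypsum plaster = L/(kA) = 0.018/(0.17×33.1) = 0.003199 K/W
R_total = 0.1984 K/W
Q = ΔT / R_total = 12 / 0.1984

Q ≈ 60.5 W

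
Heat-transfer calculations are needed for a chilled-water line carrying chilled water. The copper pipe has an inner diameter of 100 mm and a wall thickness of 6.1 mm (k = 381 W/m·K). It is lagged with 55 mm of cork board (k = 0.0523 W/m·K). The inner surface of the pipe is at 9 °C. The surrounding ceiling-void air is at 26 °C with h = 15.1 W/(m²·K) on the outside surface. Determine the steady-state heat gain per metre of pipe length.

q′ ≈ 7.82 W/m

Cylindrical conduction, so R = ln(r₂/r₁)/(2πkL) per layer, in series:
R_copper pipe wall = ln(56.1/50)/(2π×381×1) = 4.809×10^-5 K/W
R_cork board = ln(111.1/56.1)/(2π×0.0523×1) = 2.079 K/W
R_outer film = 1/(h_o·2πr_oL) = 1/(15.1×2π×0.1111×1) = 0.09487 K/W
R_total = 2.174 K/W
Q = ΔT/R_total = 17/2.174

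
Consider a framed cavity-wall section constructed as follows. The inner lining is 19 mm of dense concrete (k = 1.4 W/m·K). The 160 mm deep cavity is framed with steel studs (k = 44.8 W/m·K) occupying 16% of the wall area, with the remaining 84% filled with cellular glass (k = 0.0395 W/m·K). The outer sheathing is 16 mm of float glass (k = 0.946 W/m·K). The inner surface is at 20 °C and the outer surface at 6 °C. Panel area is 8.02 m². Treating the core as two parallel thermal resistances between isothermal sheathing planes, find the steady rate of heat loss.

Q ≈ 2130 W

Sheathing layers in series; stud and cavity paths in parallel between them.
R_inner = 0.019/(1.4×8.02) = 0.001692 K/W
R_stud  = 0.16/(44.8×0.16×8.02) = 0.002783 K/W
R_cav   = 0.16/(0.0395×0.84×8.02) = 0.6013 K/W
1/R_core = 1/R_stud + 1/R_cav → R_core = 0.00277 K/W
R_outer = 0.016/(0.946×8.02) = 0.002109 K/W
R_total = 0.006571 K/W
Q = ΔT/R_total = 14/0.006571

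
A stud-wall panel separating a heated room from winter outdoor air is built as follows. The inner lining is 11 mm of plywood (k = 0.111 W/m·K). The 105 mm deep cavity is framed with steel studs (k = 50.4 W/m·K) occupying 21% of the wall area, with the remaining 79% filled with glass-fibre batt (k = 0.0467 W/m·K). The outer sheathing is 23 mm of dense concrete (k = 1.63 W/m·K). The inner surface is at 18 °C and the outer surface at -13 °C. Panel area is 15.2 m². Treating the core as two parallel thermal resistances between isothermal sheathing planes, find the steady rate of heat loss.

Sheathing layers in series; stud and cavity paths in parallel between them.
R_inner = 0.011/(0.111×15.2) = 0.00652 K/W
R_stud  = 0.105/(50.4×0.21×15.2) = 6.527×10^-4 K/W
R_cav   = 0.105/(0.0467×0.79×15.2) = 0.1872 K/W
1/R_core = 1/R_stud + 1/R_cav → R_core = 6.504×10^-4 K/W
R_outer = 0.023/(1.63×15.2) = 9.283×10^-4 K/W
R_total = 0.008098 K/W
Q = ΔT/R_total = 31/0.008098

Q ≈ 3830 W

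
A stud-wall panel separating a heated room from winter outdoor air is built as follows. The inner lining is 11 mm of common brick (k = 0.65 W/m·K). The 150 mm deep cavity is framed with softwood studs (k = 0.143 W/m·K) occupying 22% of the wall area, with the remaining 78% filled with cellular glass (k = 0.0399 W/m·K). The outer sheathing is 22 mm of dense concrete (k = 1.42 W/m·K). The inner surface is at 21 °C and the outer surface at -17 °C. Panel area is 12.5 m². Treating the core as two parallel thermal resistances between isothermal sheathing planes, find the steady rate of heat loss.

Sheathing layers in series; stud and cavity paths in parallel between them.
R_inner = 0.011/(0.65×12.5) = 0.001354 K/W
R_stud  = 0.15/(0.143×0.22×12.5) = 0.3814 K/W
R_cav   = 0.15/(0.0399×0.78×12.5) = 0.3856 K/W
1/R_core = 1/R_stud + 1/R_cav → R_core = 0.1917 K/W
R_outer = 0.022/(1.42×12.5) = 0.001239 K/W
R_total = 0.1943 K/W
Q = ΔT/R_total = 38/0.1943

Q ≈ 196 W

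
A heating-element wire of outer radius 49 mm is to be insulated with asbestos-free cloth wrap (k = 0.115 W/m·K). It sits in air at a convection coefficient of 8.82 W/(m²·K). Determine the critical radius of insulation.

For a cylinder r_cr = k/h = 0.115/8.82
r_cr = 13 mm; since the bare radius (49 mm) is above r_cr, any added insulation will reduce heat loss.

r_cr ≈ 13 mm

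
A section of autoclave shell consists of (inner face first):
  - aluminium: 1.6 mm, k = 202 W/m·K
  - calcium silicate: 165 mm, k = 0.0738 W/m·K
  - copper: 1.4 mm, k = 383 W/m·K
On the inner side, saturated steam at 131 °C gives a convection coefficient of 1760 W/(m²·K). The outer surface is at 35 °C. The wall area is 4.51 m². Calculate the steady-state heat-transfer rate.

Q ≈ 194 W

Treating each layer as a thermal resistance in series:
R_inner film = 1/(h_i·A) = 1/(1760×4.51) = 1.26×10^-4 K/W
R_aluminium = L/(kA) = 0.0016/(202×4.51) = 1.756×10^-6 K/W
R_calcium silicate = L/(kA) = 0.165/(0.0738×4.51) = 0.4957 K/W
R_copper = L/(kA) = 0.0014/(383×4.51) = 8.105×10^-7 K/W
R_total = 0.4959 K/W
Q = ΔT / R_total = 96 / 0.4959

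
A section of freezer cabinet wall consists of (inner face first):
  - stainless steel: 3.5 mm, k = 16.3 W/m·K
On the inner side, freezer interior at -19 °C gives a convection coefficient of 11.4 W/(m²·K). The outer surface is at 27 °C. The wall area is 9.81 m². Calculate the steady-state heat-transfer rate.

Thermal resistances in series:
R_inner film = 1/(h_i·A) = 1/(11.4×9.81) = 0.008942 K/W
R_stainless steel = L/(kA) = 0.0035/(16.3×9.81) = 2.189×10^-5 K/W
R_total = 0.008964 K/W
Q = ΔT / R_total = 46 / 0.008964

Q ≈ 5130 W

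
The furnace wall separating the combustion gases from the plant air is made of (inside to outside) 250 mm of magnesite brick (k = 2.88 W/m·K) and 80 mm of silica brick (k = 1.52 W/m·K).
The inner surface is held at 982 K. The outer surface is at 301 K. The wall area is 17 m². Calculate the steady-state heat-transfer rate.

Series thermal resistances:
R_magnesite brick = L/(kA) = 0.25/(2.88×17) = 0.005106 K/W
R_silica brick = L/(kA) = 0.08/(1.52×17) = 0.003096 K/W
R_total = 0.008202 K/W
Q = ΔT / R_total = 681 / 0.008202

Q ≈ 83000 W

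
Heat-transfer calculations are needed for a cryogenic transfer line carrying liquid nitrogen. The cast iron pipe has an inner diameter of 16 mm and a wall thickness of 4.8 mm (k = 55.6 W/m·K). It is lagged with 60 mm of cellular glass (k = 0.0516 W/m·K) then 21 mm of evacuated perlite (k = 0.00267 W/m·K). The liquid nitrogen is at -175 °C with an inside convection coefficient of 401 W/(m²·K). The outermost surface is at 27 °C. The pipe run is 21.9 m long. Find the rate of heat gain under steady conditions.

Q ≈ 216 W

Radial resistances (cylindrical: R_cond = ln(r_o/r_i)/(2πkL), R_conv = 1/(h·2πrL)):
R_inner film = 1/(h_i·2πr₁L) = 1/(401×2π×0.008×21.9) = 0.002265 K/W
R_cast iron pipe wall = ln(12.8/8)/(2π×55.6×21.9) = 6.143×10^-5 K/W
R_cellular glass = ln(72.8/12.8)/(2π×0.0516×21.9) = 0.2448 K/W
R_evacuated perlite = ln(93.8/72.8)/(2π×0.00267×21.9) = 0.6899 K/W
R_total = 0.937 K/W
Q = ΔT/R_total = 202/0.937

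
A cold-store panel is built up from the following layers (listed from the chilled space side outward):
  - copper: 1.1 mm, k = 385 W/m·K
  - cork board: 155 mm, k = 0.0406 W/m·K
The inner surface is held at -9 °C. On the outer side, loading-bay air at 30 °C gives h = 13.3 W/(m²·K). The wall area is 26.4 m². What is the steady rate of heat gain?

Q ≈ 264 W

Model the wall as resistances in series:
R_copper = L/(kA) = 0.0011/(385×26.4) = 1.082×10^-7 K/W
R_cork board = L/(kA) = 0.155/(0.0406×26.4) = 0.1446 K/W
R_outer film = 1/(h_o·A) = 1/(13.3×26.4) = 0.002848 K/W
R_total = 0.1475 K/W
Q = ΔT / R_total = 39 / 0.1475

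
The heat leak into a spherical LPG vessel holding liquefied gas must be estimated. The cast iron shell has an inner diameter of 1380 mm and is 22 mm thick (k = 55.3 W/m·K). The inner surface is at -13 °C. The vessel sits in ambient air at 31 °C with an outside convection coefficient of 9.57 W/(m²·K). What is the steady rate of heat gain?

Q ≈ 2670 W

Each spherical layer contributes R = (1/r_i − 1/r_o)/(4πk):
R_cast iron shell = (1/0.69 − 1/0.712)/(4π×55.3) = 6.444×10^-5 K/W
R_outer film = 1/(h·4πr_o²) = 1/(9.57×4π×0.712²) = 0.0164 K/W
R_total = 0.01647 K/W
Q = ΔT/R_total = 44/0.01647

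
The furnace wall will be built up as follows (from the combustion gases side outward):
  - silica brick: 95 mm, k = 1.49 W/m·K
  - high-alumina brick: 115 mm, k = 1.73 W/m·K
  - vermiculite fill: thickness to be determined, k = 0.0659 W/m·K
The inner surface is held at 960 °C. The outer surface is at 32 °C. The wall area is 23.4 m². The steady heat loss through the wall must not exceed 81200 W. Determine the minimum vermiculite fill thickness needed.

L ≈ 9.04 mm

Thermal resistances in series:
R_silica brick = L/(kA) = 0.095/(1.49×23.4) = 0.002725 K/W
R_high-alumina brick = L/(kA) = 0.115/(1.73×23.4) = 0.002841 K/W
Sum of the known resistances R_other = 0.005565 K/W
Required total resistance R_tot = ΔT/Q_allow = 928/81200 = 0.01143 K/W
R_vermiculite fill = R_tot − R_other = 0.005863 K/W
L = R·k·A = 0.005863×0.0659×23.4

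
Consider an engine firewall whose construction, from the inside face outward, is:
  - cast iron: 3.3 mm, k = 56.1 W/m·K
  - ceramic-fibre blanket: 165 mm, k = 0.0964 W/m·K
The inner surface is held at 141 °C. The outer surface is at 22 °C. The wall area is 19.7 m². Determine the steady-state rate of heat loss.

Q ≈ 1370 W

Using the resistance-network approach (series):
R_cast iron = L/(kA) = 0.0033/(56.1×19.7) = 2.986×10^-6 K/W
R_ceramic-fibre blanket = L/(kA) = 0.165/(0.0964×19.7) = 0.08688 K/W
R_total = 0.08689 K/W
Q = ΔT / R_total = 119 / 0.08689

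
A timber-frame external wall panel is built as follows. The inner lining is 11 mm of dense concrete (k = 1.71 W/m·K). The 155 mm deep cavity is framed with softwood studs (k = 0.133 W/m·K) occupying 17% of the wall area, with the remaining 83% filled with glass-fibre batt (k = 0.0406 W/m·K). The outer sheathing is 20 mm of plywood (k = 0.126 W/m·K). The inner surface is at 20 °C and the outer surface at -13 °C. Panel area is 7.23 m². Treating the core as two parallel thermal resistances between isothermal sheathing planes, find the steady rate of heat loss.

Sheathing layers in series; stud and cavity paths in parallel between them.
R_inner = 0.011/(1.71×7.23) = 8.897×10^-4 K/W
R_stud  = 0.155/(0.133×0.17×7.23) = 0.9482 K/W
R_cav   = 0.155/(0.0406×0.83×7.23) = 0.6362 K/W
1/R_core = 1/R_stud + 1/R_cav → R_core = 0.3807 K/W
R_outer = 0.02/(0.126×7.23) = 0.02195 K/W
R_total = 0.4036 K/W
Q = ΔT/R_total = 33/0.4036

Q ≈ 81.8 W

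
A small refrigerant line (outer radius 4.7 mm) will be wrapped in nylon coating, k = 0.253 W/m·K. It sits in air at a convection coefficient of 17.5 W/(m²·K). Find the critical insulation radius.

For a cylinder r_cr = k/h = 0.253/17.5
r_cr = 14.5 mm; since the bare radius (4.7 mm) is below r_cr, adding a thin layer of insulation will *increase* heat loss.

r_cr ≈ 14.5 mm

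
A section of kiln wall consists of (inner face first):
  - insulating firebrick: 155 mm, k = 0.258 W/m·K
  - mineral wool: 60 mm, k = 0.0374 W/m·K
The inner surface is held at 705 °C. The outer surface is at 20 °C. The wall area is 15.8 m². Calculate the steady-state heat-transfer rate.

Model the wall as resistances in series:
R_insulating firebrick = L/(kA) = 0.155/(0.258×15.8) = 0.03802 K/W
R_mineral wool = L/(kA) = 0.06/(0.0374×15.8) = 0.1015 K/W
R_total = 0.1396 K/W
Q = ΔT / R_total = 685 / 0.1396

Q ≈ 4910 W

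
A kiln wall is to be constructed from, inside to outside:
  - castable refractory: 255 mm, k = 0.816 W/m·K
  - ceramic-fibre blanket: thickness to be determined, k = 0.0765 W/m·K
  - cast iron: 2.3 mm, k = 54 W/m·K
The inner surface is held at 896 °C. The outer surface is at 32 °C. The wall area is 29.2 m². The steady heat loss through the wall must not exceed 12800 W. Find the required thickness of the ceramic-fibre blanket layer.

L ≈ 127 mm

Thermal resistances in series:
R_castable refractory = L/(kA) = 0.255/(0.816×29.2) = 0.0107 K/W
R_cast iron = L/(kA) = 0.0023/(54×29.2) = 1.459×10^-6 K/W
Sum of the known resistances R_other = 0.0107 K/W
Required total resistance R_tot = ΔT/Q_allow = 864/12800 = 0.0675 K/W
R_ceramic-fibre blanket = R_tot − R_other = 0.0568 K/W
L = R·k·A = 0.0568×0.0765×29.2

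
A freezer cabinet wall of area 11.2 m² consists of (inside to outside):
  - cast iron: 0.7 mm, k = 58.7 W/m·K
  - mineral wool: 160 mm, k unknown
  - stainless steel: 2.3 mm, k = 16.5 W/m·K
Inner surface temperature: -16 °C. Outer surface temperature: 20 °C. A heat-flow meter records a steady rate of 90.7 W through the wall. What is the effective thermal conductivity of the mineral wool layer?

k ≈ 0.036 W/(m·K)

Model the wall as resistances in series:
R_cast iron = L/(kA) = 0.0007/(58.7×11.2) = 1.065×10^-6 K/W
R_stainless steel = L/(kA) = 0.0023/(16.5×11.2) = 1.245×10^-5 K/W
Sum of known resistances R_other = 1.351×10^-5 K/W
Total R = ΔT/Q = 36/90.7 = 0.3969 K/W
R_mineral wool = R_total − R_other = 0.3969 K/W
k = L/(R·A) = 0.16/(0.3969×11.2)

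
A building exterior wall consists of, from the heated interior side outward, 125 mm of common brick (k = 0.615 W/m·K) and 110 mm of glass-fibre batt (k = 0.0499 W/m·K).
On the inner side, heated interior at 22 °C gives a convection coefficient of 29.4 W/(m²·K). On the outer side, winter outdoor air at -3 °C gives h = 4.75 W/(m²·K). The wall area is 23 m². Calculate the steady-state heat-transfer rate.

Q ≈ 217 W

Model the wall as resistances in series:
R_inner film = 1/(h_i·A) = 1/(29.4×23) = 0.001479 K/W
R_common brick = L/(kA) = 0.125/(0.615×23) = 0.008837 K/W
R_glass-fibre batt = L/(kA) = 0.11/(0.0499×23) = 0.09584 K/W
R_outer film = 1/(h_o·A) = 1/(4.75×23) = 0.009153 K/W
R_total = 0.1153 K/W
Q = ΔT / R_total = 25 / 0.1153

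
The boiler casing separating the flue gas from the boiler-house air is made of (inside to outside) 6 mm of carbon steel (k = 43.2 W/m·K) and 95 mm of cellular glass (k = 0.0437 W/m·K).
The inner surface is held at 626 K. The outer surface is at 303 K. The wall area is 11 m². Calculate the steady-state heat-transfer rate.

Q ≈ 1630 W

Series thermal resistances:
R_carbon steel = L/(kA) = 0.006/(43.2×11) = 1.263×10^-5 K/W
R_cellular glass = L/(kA) = 0.095/(0.0437×11) = 0.1976 K/W
R_total = 0.1976 K/W
Q = ΔT / R_total = 323 / 0.1976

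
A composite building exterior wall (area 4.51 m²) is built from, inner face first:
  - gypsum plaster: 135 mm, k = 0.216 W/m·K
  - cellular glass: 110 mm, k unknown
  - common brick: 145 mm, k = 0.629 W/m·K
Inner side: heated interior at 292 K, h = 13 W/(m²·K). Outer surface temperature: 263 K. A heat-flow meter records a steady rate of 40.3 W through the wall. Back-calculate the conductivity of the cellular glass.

Model the wall as resistances in series:
R_inner film = 1/(h_i·A) = 1/(13×4.51) = 0.01706 K/W
R_gypsum plaster = L/(kA) = 0.135/(0.216×4.51) = 0.1386 K/W
R_common brick = L/(kA) = 0.145/(0.629×4.51) = 0.05111 K/W
Sum of known resistances R_other = 0.2068 K/W
Total R = ΔT/Q = 29/40.3 = 0.7196 K/W
R_cellular glass = R_total − R_other = 0.5129 K/W
k = L/(R·A) = 0.11/(0.5129×4.51)

k ≈ 0.0476 W/(m·K)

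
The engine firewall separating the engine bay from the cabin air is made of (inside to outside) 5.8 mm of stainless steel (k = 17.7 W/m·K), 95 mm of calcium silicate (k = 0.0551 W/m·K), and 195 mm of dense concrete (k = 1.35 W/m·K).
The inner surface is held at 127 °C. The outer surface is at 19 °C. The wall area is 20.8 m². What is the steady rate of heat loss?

Thermal resistances in series:
R_stainless steel = L/(kA) = 0.0058/(17.7×20.8) = 1.575×10^-5 K/W
R_calcium silicate = L/(kA) = 0.095/(0.0551×20.8) = 0.08289 K/W
R_dense concrete = L/(kA) = 0.195/(1.35×20.8) = 0.006944 K/W
R_total = 0.08985 K/W
Q = ΔT / R_total = 108 / 0.08985

Q ≈ 1200 W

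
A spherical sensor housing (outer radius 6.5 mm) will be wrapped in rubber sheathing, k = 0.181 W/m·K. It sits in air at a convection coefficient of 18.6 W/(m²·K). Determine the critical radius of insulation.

r_cr ≈ 19.5 mm

For a sphere r_cr = 2k/h = 2×0.181/18.6
r_cr = 19.5 mm; since the bare radius (6.5 mm) is below r_cr, adding a thin layer of insulation will *increase* heat loss.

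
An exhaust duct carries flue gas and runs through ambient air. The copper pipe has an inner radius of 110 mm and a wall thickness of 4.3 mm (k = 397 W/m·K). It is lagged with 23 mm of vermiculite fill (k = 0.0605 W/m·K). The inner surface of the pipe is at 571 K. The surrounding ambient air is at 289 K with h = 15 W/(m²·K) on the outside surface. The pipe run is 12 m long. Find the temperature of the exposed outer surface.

Per-layer cylindrical resistances, series-summed:
R_copper pipe wall = ln(114.3/110)/(2π×397×12) = 1.281×10^-6 K/W
R_vermiculite fill = ln(137.3/114.3)/(2π×0.0605×12) = 0.04019 K/W
R_outer film = 1/(h_o·2πr_oL) = 1/(15×2π×0.1373×12) = 0.00644 K/W
R_total = 0.04663 K/W
Q = ΔT/R_total = 282/0.04663
Q = 6050 W
T_interface = T_inner − Q·ΣR(inner→interface) = 571 − 6050×0.04019

T ≈ 328 K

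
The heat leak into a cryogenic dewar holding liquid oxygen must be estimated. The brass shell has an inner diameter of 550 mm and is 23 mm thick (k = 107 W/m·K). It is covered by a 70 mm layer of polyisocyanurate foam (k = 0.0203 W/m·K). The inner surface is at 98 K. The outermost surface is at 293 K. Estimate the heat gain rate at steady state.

Q ≈ 77.9 W

Each spherical layer contributes R = (1/r_i − 1/r_o)/(4πk):
R_brass shell = (1/0.275 − 1/0.298)/(4π×107) = 2.087×10^-4 K/W
R_polyisocyanurate foam = (1/0.298 − 1/0.368)/(4π×0.0203) = 2.502 K/W
R_total = 2.502 K/W
Q = ΔT/R_total = 195/2.502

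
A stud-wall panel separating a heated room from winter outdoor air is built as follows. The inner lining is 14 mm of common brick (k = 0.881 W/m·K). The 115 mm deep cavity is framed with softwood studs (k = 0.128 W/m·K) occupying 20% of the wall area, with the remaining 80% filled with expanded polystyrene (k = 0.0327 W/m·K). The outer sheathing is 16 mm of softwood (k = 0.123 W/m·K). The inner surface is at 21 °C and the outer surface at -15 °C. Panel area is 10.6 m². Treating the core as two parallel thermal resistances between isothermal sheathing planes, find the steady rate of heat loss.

Q ≈ 161 W

Sheathing layers in series; stud and cavity paths in parallel between them.
R_inner = 0.014/(0.881×10.6) = 0.001499 K/W
R_stud  = 0.115/(0.128×0.2×10.6) = 0.4238 K/W
R_cav   = 0.115/(0.0327×0.8×10.6) = 0.4147 K/W
1/R_core = 1/R_stud + 1/R_cav → R_core = 0.2096 K/W
R_outer = 0.016/(0.123×10.6) = 0.01227 K/W
R_total = 0.2234 K/W
Q = ΔT/R_total = 36/0.2234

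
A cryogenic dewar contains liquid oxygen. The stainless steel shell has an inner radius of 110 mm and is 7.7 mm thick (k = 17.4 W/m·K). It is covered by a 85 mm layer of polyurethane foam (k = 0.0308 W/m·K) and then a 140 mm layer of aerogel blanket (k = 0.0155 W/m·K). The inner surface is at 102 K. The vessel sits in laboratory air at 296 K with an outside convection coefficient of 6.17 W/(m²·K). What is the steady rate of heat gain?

Each spherical layer contributes R = (1/r_i − 1/r_o)/(4πk):
R_stainless steel shell = (1/0.11 − 1/0.1177)/(4π×17.4) = 0.00272 K/W
R_polyurethane foam = (1/0.1177 − 1/0.2027)/(4π×0.0308) = 9.205 K/W
R_aerogel blanket = (1/0.2027 − 1/0.3427)/(4π×0.0155) = 10.35 K/W
R_outer film = 1/(h·4πr_o²) = 1/(6.17×4π×0.3427²) = 0.1098 K/W
R_total = 19.66 K/W
Q = ΔT/R_total = 194/19.66

Q ≈ 9.87 W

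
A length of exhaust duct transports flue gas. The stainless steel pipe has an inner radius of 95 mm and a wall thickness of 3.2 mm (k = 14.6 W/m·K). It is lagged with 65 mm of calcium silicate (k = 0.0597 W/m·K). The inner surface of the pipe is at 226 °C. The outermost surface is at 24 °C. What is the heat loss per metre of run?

Cylindrical conduction, so R = ln(r₂/r₁)/(2πkL) per layer, in series:
R_stainless steel pipe wall = ln(98.2/95)/(2π×14.6×1) = 3.611×10^-4 K/W
R_calcium silicate = ln(163.2/98.2)/(2π×0.0597×1) = 1.354 K/W
R_total = 1.355 K/W
Q = ΔT/R_total = 202/1.355

q′ ≈ 149 W/m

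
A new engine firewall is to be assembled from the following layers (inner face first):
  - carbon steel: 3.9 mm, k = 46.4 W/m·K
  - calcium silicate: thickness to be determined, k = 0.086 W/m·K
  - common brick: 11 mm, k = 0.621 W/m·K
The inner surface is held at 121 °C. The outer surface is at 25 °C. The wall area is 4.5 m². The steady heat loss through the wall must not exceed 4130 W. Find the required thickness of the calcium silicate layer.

L ≈ 7.47 mm

Model the wall as resistances in series:
R_carbon steel = L/(kA) = 0.0039/(46.4×4.5) = 1.868×10^-5 K/W
R_common brick = L/(kA) = 0.011/(0.621×4.5) = 0.003936 K/W
Sum of the known resistances R_other = 0.003955 K/W
Required total resistance R_tot = ΔT/Q_allow = 96/4130 = 0.02324 K/W
R_calcium silicate = R_tot − R_other = 0.01929 K/W
L = R·k·A = 0.01929×0.086×4.5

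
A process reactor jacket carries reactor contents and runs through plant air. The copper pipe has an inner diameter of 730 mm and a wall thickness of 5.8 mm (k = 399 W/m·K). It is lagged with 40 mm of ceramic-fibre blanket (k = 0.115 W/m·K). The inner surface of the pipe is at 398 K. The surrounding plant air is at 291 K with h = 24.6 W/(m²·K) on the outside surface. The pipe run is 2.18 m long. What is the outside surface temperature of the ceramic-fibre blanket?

For a radial system each layer contributes R = ln(r_out/r_in)/(2πkL); films add R = 1/(hA).
R_copper pipe wall = ln(370.8/365)/(2π×399×2.18) = 2.885×10^-6 K/W
R_ceramic-fibre blanket = ln(410.8/370.8)/(2π×0.115×2.18) = 0.06504 K/W
R_outer film = 1/(h_o·2πr_oL) = 1/(24.6×2π×0.4108×2.18) = 0.007224 K/W
R_total = 0.07226 K/W
Q = ΔT/R_total = 107/0.07226
Q = 1480 W
T_interface = T_inner − Q·ΣR(inner→interface) = 398 − 1480×0.06504

T ≈ 302 K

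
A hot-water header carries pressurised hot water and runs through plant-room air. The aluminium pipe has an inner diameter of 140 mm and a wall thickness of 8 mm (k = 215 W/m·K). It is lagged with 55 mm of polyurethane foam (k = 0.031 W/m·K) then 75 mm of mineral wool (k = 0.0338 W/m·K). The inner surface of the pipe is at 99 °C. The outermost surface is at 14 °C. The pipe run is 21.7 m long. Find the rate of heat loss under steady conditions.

Radial resistances (cylindrical: R_cond = ln(r_o/r_i)/(2πkL), R_conv = 1/(h·2πrL)):
R_aluminium pipe wall = ln(78/70)/(2π×215×21.7) = 3.692×10^-6 K/W
R_polyurethane foam = ln(133/78)/(2π×0.031×21.7) = 0.1263 K/W
R_mineral wool = ln(208/133)/(2π×0.0338×21.7) = 0.09704 K/W
R_total = 0.2233 K/W
Q = ΔT/R_total = 85/0.2233

Q ≈ 381 W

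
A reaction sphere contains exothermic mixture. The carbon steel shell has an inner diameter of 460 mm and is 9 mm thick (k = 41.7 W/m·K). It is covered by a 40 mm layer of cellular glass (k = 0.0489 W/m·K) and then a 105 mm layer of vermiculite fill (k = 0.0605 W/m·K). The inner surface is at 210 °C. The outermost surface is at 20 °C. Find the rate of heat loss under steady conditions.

Q ≈ 83.9 W

Each spherical layer contributes R = (1/r_i − 1/r_o)/(4πk):
R_carbon steel shell = (1/0.23 − 1/0.239)/(4π×41.7) = 3.124×10^-4 K/W
R_cellular glass = (1/0.239 − 1/0.279)/(4π×0.0489) = 0.9762 K/W
R_vermiculite fill = (1/0.279 − 1/0.384)/(4π×0.0605) = 1.289 K/W
R_total = 2.266 K/W
Q = ΔT/R_total = 190/2.266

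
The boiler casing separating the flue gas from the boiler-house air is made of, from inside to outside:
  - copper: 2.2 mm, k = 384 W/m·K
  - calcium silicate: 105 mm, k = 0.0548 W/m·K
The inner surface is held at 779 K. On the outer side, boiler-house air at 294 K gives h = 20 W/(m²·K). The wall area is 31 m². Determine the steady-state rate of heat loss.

Q ≈ 7650 W

Thermal resistances in series:
R_copper = L/(kA) = 0.0022/(384×31) = 1.848×10^-7 K/W
R_calcium silicate = L/(kA) = 0.105/(0.0548×31) = 0.06181 K/W
R_outer film = 1/(h_o·A) = 1/(20×31) = 0.001613 K/W
R_total = 0.06342 K/W
Q = ΔT / R_total = 485 / 0.06342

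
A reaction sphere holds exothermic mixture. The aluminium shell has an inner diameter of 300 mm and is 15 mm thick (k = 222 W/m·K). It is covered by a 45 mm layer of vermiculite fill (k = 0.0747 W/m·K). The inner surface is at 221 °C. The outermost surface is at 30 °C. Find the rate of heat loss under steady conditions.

For a spherical shell R = (1/r₁ − 1/r₂)/(4πk); film R = 1/(h·4πr²). In series:
R_aluminium shell = (1/0.15 − 1/0.165)/(4π×222) = 2.172×10^-4 K/W
R_vermiculite fill = (1/0.165 − 1/0.21)/(4π×0.0747) = 1.383 K/W
R_total = 1.384 K/W
Q = ΔT/R_total = 191/1.384

Q ≈ 138 W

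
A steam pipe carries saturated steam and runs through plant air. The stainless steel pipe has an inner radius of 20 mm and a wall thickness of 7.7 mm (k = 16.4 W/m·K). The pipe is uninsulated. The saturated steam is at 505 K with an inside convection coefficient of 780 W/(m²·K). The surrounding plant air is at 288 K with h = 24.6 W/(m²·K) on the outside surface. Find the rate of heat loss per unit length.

q′ ≈ 879 W/m

Treating each annulus and film as a series resistance:
R_inner film = 1/(h_i·2πr₁L) = 1/(780×2π×0.02×1) = 0.0102 K/W
R_stainless steel pipe wall = ln(27.7/20)/(2π×16.4×1) = 0.003161 K/W
R_outer film = 1/(h_o·2πr_oL) = 1/(24.6×2π×0.0277×1) = 0.2336 K/W
R_total = 0.2469 K/W
Q = ΔT/R_total = 217/0.2469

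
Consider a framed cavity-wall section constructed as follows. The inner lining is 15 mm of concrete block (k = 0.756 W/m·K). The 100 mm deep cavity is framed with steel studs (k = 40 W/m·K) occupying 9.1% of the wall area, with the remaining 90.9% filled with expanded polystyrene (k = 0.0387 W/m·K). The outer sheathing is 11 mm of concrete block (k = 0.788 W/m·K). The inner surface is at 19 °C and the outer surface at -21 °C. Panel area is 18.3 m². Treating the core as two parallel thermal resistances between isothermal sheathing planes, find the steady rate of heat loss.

Sheathing layers in series; stud and cavity paths in parallel between them.
R_inner = 0.015/(0.756×18.3) = 0.001084 K/W
R_stud  = 0.1/(40×0.091×18.3) = 0.001501 K/W
R_cav   = 0.1/(0.0387×0.909×18.3) = 0.1553 K/W
1/R_core = 1/R_stud + 1/R_cav → R_core = 0.001487 K/W
R_outer = 0.011/(0.788×18.3) = 7.628×10^-4 K/W
R_total = 0.003334 K/W
Q = ΔT/R_total = 40/0.003334

Q ≈ 12000 W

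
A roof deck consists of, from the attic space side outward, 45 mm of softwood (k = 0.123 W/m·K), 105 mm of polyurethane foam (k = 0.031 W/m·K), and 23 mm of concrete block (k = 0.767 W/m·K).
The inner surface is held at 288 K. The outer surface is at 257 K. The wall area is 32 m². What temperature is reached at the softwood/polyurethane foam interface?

Treating each layer as a thermal resistance in series:
R_softwood = L/(kA) = 0.045/(0.123×32) = 0.01143 K/W
R_polyurethane foam = L/(kA) = 0.105/(0.031×32) = 0.1058 K/W
R_concrete block = L/(kA) = 0.023/(0.767×32) = 9.371×10^-4 K/W
R_total = 0.1182 K/W;  Q = ΔT/R_total = 31/0.1182 = 262.2 W
T_interface = T_inner − Q·ΣR(inner→interface) = 288 − 262×0.01143

T ≈ 285 K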